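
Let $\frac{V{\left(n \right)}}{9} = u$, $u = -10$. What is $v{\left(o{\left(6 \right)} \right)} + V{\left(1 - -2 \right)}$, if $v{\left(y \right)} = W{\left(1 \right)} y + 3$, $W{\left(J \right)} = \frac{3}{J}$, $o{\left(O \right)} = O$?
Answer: $-69$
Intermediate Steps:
$v{\left(y \right)} = 3 + 3 y$ ($v{\left(y \right)} = \frac{3}{1} y + 3 = 3 \cdot 1 y + 3 = 3 y + 3 = 3 + 3 y$)
$V{\left(n \right)} = -90$ ($V{\left(n \right)} = 9 \left(-10\right) = -90$)
$v{\left(o{\left(6 \right)} \right)} + V{\left(1 - -2 \right)} = \left(3 + 3 \cdot 6\right) - 90 = \left(3 + 18\right) - 90 = 21 - 90 = -69$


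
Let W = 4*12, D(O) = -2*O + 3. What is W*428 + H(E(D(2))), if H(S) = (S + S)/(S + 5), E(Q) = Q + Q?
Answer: 61628/3 ≈ 20543.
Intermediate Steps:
D(O) = 3 - 2*O
E(Q) = 2*Q
W = 48
H(S) = 2*S/(5 + S) (H(S) = (2*S)/(5 + S) = 2*S/(5 + S))
W*428 + H(E(D(2))) = 48*428 + 2*(2*(3 - 2*2))/(5 + 2*(3 - 2*2)) = 20544 + 2*(2*(3 - 4))/(5 + 2*(3 - 4)) = 20544 + 2*(2*(-1))/(5 + 2*(-1)) = 20544 + 2*(-2)/(5 - 2) = 20544 + 2*(-2)/3 = 20544 + 2*(-2)*(1/3) = 20544 - 4/3 = 61628/3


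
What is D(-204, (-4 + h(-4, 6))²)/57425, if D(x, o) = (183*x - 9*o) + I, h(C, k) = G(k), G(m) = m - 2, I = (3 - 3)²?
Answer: -37332/57425 ≈ -0.65010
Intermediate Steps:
I = 0 (I = 0² = 0)
G(m) = -2 + m
h(C, k) = -2 + k
D(x, o) = -9*o + 183*x (D(x, o) = (183*x - 9*o) + 0 = (-9*o + 183*x) + 0 = -9*o + 183*x)
D(-204, (-4 + h(-4, 6))²)/57425 = (-9*(-4 + (-2 + 6))² + 183*(-204))/57425 = (-9*(-4 + 4)² - 37332)*(1/57425) = (-9*0² - 37332)*(1/57425) = (-9*0 - 37332)*(1/57425) = (0 - 37332)*(1/57425) = -37332*1/57425 = -37332/57425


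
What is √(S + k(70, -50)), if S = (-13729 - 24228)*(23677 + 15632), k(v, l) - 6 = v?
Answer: I*√1492051637 ≈ 38627.0*I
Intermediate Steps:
k(v, l) = 6 + v
S = -1492051713 (S = -37957*39309 = -1492051713)
√(S + k(70, -50)) = √(-1492051713 + (6 + 70)) = √(-1492051713 + 76) = √(-1492051637) = I*√1492051637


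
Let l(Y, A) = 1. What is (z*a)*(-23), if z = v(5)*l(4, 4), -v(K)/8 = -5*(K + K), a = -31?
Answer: 285200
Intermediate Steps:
v(K) = 80*K (v(K) = -(-40)*(K + K) = -(-40)*2*K = -(-80)*K = 80*K)
z = 400 (z = (80*5)*1 = 400*1 = 400)
(z*a)*(-23) = (400*(-31))*(-23) = -12400*(-23) = 285200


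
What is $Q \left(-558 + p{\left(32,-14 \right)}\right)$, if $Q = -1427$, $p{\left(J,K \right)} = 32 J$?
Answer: $-664982$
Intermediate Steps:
$Q \left(-558 + p{\left(32,-14 \right)}\right) = - 1427 \left(-558 + 32 \cdot 32\right) = - 1427 \left(-558 + 1024\right) = \left(-1427\right) 466 = -664982$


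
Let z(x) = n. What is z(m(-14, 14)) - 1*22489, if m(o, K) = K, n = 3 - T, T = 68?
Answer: -22554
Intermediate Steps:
n = -65 (n = 3 - 1*68 = 3 - 68 = -65)
z(x) = -65
z(m(-14, 14)) - 1*22489 = -65 - 1*22489 = -65 - 22489 = -22554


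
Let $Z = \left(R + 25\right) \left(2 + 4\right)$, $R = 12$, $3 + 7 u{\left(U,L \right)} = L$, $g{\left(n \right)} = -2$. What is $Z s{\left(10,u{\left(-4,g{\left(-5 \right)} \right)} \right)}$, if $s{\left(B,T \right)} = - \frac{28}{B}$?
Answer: $- \frac{3108}{5} \approx -621.6$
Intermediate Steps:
$u{\left(U,L \right)} = - \frac{3}{7} + \frac{L}{7}$
$Z = 222$ ($Z = \left(12 + 25\right) \left(2 + 4\right) = 37 \cdot 6 = 222$)
$Z s{\left(10,u{\left(-4,g{\left(-5 \right)} \right)} \right)} = 222 \left(- \frac{28}{10}\right) = 222 \left(\left(-28\right) \frac{1}{10}\right) = 222 \left(- \frac{14}{5}\right) = - \frac{3108}{5}$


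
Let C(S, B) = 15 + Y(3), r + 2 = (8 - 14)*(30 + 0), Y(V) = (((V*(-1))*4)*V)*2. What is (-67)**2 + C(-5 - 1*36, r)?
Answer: 4432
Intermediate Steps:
Y(V) = -8*V**2 (Y(V) = ((-V*4)*V)*2 = ((-4*V)*V)*2 = -4*V**2*2 = -8*V**2)
r = -182 (r = -2 + (8 - 14)*(30 + 0) = -2 - 6*30 = -2 - 180 = -182)
C(S, B) = -57 (C(S, B) = 15 - 8*3**2 = 15 - 8*9 = 15 - 72 = -57)
(-67)**2 + C(-5 - 1*36, r) = (-67)**2 - 57 = 4489 - 57 = 4432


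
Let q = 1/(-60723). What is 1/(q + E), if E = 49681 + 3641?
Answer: 60723/3237871805 ≈ 1.8754e-5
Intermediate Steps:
q = -1/60723 ≈ -1.6468e-5
E = 53322
1/(q + E) = 1/(-1/60723 + 53322) = 1/(3237871805/60723) = 60723/3237871805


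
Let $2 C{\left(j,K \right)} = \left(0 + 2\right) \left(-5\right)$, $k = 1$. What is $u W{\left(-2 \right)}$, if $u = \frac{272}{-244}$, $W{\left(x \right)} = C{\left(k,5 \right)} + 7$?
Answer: $- \frac{136}{61} \approx -2.2295$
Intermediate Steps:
$C{\left(j,K \right)} = -5$ ($C{\left(j,K \right)} = \frac{\left(0 + 2\right) \left(-5\right)}{2} = \frac{2 \left(-5\right)}{2} = \frac{1}{2} \left(-10\right) = -5$)
$W{\left(x \right)} = 2$ ($W{\left(x \right)} = -5 + 7 = 2$)
$u = - \frac{68}{61}$ ($u = 272 \left(- \frac{1}{244}\right) = - \frac{68}{61} \approx -1.1148$)
$u W{\left(-2 \right)} = \left(- \frac{68}{61}\right) 2 = - \frac{136}{61}$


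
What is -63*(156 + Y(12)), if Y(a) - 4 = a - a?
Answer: -10080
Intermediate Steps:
Y(a) = 4 (Y(a) = 4 + (a - a) = 4 + 0 = 4)
-63*(156 + Y(12)) = -63*(156 + 4) = -63*160 = -10080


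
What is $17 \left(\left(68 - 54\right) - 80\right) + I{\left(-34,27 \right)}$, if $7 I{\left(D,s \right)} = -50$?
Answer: $- \frac{7904}{7} \approx -1129.1$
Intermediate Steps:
$I{\left(D,s \right)} = - \frac{50}{7}$ ($I{\left(D,s \right)} = \frac{1}{7} \left(-50\right) = - \frac{50}{7}$)
$17 \left(\left(68 - 54\right) - 80\right) + I{\left(-34,27 \right)} = 17 \left(\left(68 - 54\right) - 80\right) - \frac{50}{7} = 17 \left(14 - 80\right) - \frac{50}{7} = 17 \left(-66\right) - \frac{50}{7} = -1122 - \frac{50}{7} = - \frac{7904}{7}$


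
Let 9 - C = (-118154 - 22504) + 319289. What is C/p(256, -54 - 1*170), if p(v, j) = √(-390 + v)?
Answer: 1333*I*√134 ≈ 15431.0*I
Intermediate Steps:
C = -178622 (C = 9 - ((-118154 - 22504) + 319289) = 9 - (-140658 + 319289) = 9 - 1*178631 = 9 - 178631 = -178622)
C/p(256, -54 - 1*170) = -178622/√(-390 + 256) = -178622*(-I*√134/134) = -(-1333)*I*√134 = 1333*I*√134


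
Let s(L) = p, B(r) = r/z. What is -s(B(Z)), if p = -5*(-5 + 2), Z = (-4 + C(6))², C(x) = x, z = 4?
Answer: -15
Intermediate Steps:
Z = 4 (Z = (-4 + 6)² = 2² = 4)
p = 15 (p = -5*(-3) = 15)
B(r) = r/4
s(L) = 15
-s(B(Z)) = -1*15 = -15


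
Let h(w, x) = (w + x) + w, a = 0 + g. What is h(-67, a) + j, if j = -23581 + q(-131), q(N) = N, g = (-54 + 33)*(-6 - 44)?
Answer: -22796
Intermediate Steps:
g = 1050 (g = -21*(-50) = 1050)
a = 1050 (a = 0 + 1050 = 1050)
h(w, x) = x + 2*w
j = -23712 (j = -23581 - 131 = -23712)
h(-67, a) + j = (1050 + 2*(-67)) - 23712 = (1050 - 134) - 23712 = 916 - 23712 = -22796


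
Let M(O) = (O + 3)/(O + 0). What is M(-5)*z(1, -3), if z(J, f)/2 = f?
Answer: -12/5 ≈ -2.4000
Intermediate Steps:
z(J, f) = 2*f
M(O) = (3 + O)/O
M(-5)*z(1, -3) = ((3 - 5)/(-5))*(2*(-3)) = -⅕*(-2)*(-6) = (⅖)*(-6) = -12/5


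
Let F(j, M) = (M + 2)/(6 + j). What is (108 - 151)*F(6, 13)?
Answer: -215/4 ≈ -53.750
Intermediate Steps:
F(j, M) = (2 + M)/(6 + j)
(108 - 151)*F(6, 13) = (108 - 151)*((2 + 13)/(6 + 6)) = -43*15/12 = -43*5/4 = -215/4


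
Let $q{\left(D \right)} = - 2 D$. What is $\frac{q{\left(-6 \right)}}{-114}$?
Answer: $- \frac{2}{19} \approx -0.10526$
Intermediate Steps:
$\frac{q{\left(-6 \right)}}{-114} = \frac{\left(-2\right) \left(-6\right)}{-114} = 12 \left(- \frac{1}{114}\right) = - \frac{2}{19}$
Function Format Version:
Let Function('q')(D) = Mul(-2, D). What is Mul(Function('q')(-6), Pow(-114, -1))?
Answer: Rational(-2, 19) ≈ -0.10526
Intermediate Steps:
Mul(Function('q')(-6), Pow(-114, -1)) = Mul(Mul(-2, -6), Pow(-114, -1)) = Mul(12, Rational(-1, 114)) = Rational(-2, 19)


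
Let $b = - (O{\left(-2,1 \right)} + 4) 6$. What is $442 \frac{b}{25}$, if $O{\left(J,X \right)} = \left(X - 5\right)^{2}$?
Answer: $- \frac{10608}{5} \approx -2121.6$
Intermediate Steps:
$O{\left(J,X \right)} = \left(-5 + X\right)^{2}$
$b = -120$ ($b = - (\left(-5 + 1\right)^{2} + 4) 6 = - (\left(-4\right)^{2} + 4) 6 = - (16 + 4) 6 = \left(-1\right) 20 \cdot 6 = \left(-20\right) 6 = -120$)
$442 \frac{b}{25} = 442 \left(- \frac{120}{25}\right) = 442 \left(\left(-120\right) \frac{1}{25}\right) = 442 \left(- \frac{24}{5}\right) = - \frac{10608}{5}$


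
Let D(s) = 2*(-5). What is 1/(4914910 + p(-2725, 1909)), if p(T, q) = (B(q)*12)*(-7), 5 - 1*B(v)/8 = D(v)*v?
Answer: -1/7916930 ≈ -1.2631e-7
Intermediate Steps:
D(s) = -10
B(v) = 40 + 80*v (B(v) = 40 - (-80)*v = 40 + 80*v)
p(T, q) = -3360 - 6720*q (p(T, q) = ((40 + 80*q)*12)*(-7) = (480 + 960*q)*(-7) = -3360 - 6720*q)
1/(4914910 + p(-2725, 1909)) = 1/(4914910 + (-3360 - 6720*1909)) = 1/(4914910 + (-3360 - 12828480)) = 1/(4914910 - 12831840) = 1/(-7916930) = -1/7916930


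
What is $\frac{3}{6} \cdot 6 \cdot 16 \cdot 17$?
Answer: $816$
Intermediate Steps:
$\frac{3}{6} \cdot 6 \cdot 16 \cdot 17 = 3 \cdot \frac{1}{6} \cdot 6 \cdot 16 \cdot 17 = \frac{1}{2} \cdot 6 \cdot 16 \cdot 17 = 3 \cdot 16 \cdot 17 = 48 \cdot 17 = 816$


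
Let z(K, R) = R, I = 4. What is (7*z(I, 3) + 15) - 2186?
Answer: -2150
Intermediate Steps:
(7*z(I, 3) + 15) - 2186 = (7*3 + 15) - 2186 = (21 + 15) - 2186 = 36 - 2186 = -2150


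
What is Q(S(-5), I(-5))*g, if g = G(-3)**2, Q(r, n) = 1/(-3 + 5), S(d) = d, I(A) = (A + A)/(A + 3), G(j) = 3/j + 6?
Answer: 25/2 ≈ 12.500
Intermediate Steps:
G(j) = 6 + 3/j
I(A) = 2*A/(3 + A) (I(A) = (2*A)/(3 + A) = 2*A/(3 + A))
Q(r, n) = 1/2
g = 25 (g = (6 + 3/(-3))**2 = (6 + 3*(-1/3))**2 = (6 - 1)**2 = 5**2 = 25)
Q(S(-5), I(-5))*g = (1/2)*25 = 25/2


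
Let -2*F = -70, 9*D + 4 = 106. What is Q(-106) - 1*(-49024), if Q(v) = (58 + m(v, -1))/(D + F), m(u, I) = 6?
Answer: 6814528/139 ≈ 49025.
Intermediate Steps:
D = 34/3 (D = -4/9 + (⅑)*106 = -4/9 + 106/9 = 34/3 ≈ 11.333)
F = 35 (F = -½*(-70) = 35)
Q(v) = 192/139 (Q(v) = (58 + 6)/(34/3 + 35) = 64/(139/3) = 64*(3/139) = 192/139)
Q(-106) - 1*(-49024) = 192/139 - 1*(-49024) = 192/139 + 49024 = 6814528/139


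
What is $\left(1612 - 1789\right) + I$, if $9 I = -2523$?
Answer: $- \frac{1372}{3} \approx -457.33$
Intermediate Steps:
$I = - \frac{841}{3}$ ($I = \frac{1}{9} \left(-2523\right) = - \frac{841}{3} \approx -280.33$)
$\left(1612 - 1789\right) + I = \left(1612 - 1789\right) - \frac{841}{3} = -177 - \frac{841}{3} = - \frac{1372}{3}$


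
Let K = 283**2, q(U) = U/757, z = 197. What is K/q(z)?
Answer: 60627373/197 ≈ 3.0775e+5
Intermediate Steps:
q(U) = U/757 (q(U) = U*(1/757) = U/757)
K = 80089
K/q(z) = 80089/(((1/757)*197)) = 80089/(197/757) = 80089*(757/197) = 60627373/197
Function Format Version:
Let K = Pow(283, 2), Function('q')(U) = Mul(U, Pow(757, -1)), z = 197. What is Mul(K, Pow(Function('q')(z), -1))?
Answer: Rational(60627373, 197) ≈ 3.0775e+5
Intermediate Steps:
Function('q')(U) = Mul(Rational(1, 757), U) (Function('q')(U) = Mul(U, Rational(1, 757)) = Mul(Rational(1, 757), U))
K = 80089
Mul(K, Pow(Function('q')(z), -1)) = Mul(80089, Pow(Mul(Rational(1, 757), 197), -1)) = Mul(80089, Pow(Rational(197, 757), -1)) = Mul(80089, Rational(757, 197)) = Rational(60627373, 197)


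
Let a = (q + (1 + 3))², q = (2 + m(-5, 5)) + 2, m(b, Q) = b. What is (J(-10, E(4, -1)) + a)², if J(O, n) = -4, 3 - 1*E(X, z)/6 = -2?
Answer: 25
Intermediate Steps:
E(X, z) = 30 (E(X, z) = 18 - 6*(-2) = 18 + 12 = 30)
q = -1 (q = (2 - 5) + 2 = -3 + 2 = -1)
a = 9 (a = (-1 + (1 + 3))² = (-1 + 4)² = 3² = 9)
(J(-10, E(4, -1)) + a)² = (-4 + 9)² = 5² = 25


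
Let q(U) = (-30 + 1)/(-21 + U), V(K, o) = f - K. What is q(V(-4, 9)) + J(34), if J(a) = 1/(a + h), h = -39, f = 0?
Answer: 128/85 ≈ 1.5059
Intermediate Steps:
V(K, o) = -K (V(K, o) = 0 - K = -K)
J(a) = 1/(-39 + a) (J(a) = 1/(a - 39) = 1/(-39 + a))
q(U) = -29/(-21 + U)
q(V(-4, 9)) + J(34) = -29/(-21 - 1*(-4)) + 1/(-39 + 34) = -29/(-21 + 4) + 1/(-5) = -29/(-17) - ⅕ = -29*(-1/17) - ⅕ = 29/17 - ⅕ = 128/85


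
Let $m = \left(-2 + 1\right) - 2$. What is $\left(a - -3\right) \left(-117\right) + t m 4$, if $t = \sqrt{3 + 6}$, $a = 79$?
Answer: $-9630$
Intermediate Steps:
$m = -3$ ($m = -1 - 2 = -3$)
$t = 3$ ($t = \sqrt{9} = 3$)
$\left(a - -3\right) \left(-117\right) + t m 4 = \left(79 - -3\right) \left(-117\right) + 3 \left(-3\right) 4 = \left(79 + 3\right) \left(-117\right) - 36 = 82 \left(-117\right) - 36 = -9594 - 36 = -9630$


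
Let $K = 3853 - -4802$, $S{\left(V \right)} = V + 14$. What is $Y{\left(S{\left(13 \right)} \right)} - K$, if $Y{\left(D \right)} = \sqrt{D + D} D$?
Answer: $-8655 + 81 \sqrt{6} \approx -8456.6$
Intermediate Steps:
$S{\left(V \right)} = 14 + V$
$K = 8655$ ($K = 3853 + 4802 = 8655$)
$Y{\left(D \right)} = \sqrt{2} D^{\frac{3}{2}}$ ($Y{\left(D \right)} = \sqrt{2 D} D = \sqrt{2} \sqrt{D} D = \sqrt{2} D^{\frac{3}{2}}$)
$Y{\left(S{\left(13 \right)} \right)} - K = \sqrt{2} \left(14 + 13\right)^{\frac{3}{2}} - 8655 = \sqrt{2} \cdot 27^{\frac{3}{2}} - 8655 = \sqrt{2} \cdot 81 \sqrt{3} - 8655 = 81 \sqrt{6} - 8655 = -8655 + 81 \sqrt{6}$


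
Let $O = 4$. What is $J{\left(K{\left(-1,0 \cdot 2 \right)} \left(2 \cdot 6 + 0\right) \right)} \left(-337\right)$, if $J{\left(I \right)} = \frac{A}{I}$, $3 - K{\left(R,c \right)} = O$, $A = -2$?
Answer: $- \frac{337}{6} \approx -56.167$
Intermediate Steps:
$K{\left(R,c \right)} = -1$ ($K{\left(R,c \right)} = 3 - 4 = -1$)
$J{\left(I \right)} = - \frac{2}{I}$
$J{\left(K{\left(-1,0 \cdot 2 \right)} \left(2 \cdot 6 + 0\right) \right)} \left(-337\right) = - \frac{2}{\left(-1\right) \left(2 \cdot 6 + 0\right)} \left(-337\right) = - \frac{2}{\left(-1\right) \left(12 + 0\right)} \left(-337\right) = - \frac{2}{\left(-1\right) 12} \left(-337\right) = - \frac{2}{-12} \left(-337\right) = \left(-2\right) \left(- \frac{1}{12}\right) \left(-337\right) = \frac{1}{6} \left(-337\right) = - \frac{337}{6}$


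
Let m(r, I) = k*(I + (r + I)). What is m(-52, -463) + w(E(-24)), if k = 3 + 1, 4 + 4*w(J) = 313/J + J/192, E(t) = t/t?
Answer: -2945087/768 ≈ -3834.8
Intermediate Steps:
E(t) = 1
w(J) = -1 + J/768 + 313/(4*J) (w(J) = -1 + (313/J + J/192)/4 = -1 + (J/768 + 313/(4*J)) = -1 + J/768 + 313/(4*J))
k = 4
m(r, I) = 4*r + 8*I (m(r, I) = 4*(I + (r + I)) = 4*(I + (I + r)) = 4*(r + 2*I) = 4*r + 8*I)
m(-52, -463) + w(E(-24)) = (4*(-52) + 8*(-463)) + (1/768)*(60096 + 1*(-768 + 1))/1 = (-208 - 3704) + (1/768)*1*(60096 + 1*(-767)) = -3912 + (1/768)*1*(60096 - 767) = -3912 + (1/768)*1*59329 = -3912 + 59329/768 = -2945087/768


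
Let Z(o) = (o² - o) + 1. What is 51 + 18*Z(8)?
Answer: 1077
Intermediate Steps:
Z(o) = 1 + o² - o
51 + 18*Z(8) = 51 + 18*(1 + 8² - 1*8) = 51 + 18*(1 + 64 - 8) = 51 + 18*57 = 51 + 1026 = 1077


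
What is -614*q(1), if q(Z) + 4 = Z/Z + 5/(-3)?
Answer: 8596/3 ≈ 2865.3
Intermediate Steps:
q(Z) = -14/3 (q(Z) = -4 + (Z/Z + 5/(-3)) = -4 + (1 + 5*(-1/3)) = -4 + (1 - 5/3) = -4 - 2/3 = -14/3)
-614*q(1) = -614*(-14/3) = 8596/3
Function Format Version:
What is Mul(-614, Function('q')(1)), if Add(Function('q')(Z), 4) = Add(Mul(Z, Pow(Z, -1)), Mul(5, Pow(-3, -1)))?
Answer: Rational(8596, 3) ≈ 2865.3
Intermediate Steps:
Function('q')(Z) = Rational(-14, 3) (Function('q')(Z) = Add(-4, Add(Mul(Z, Pow(Z, -1)), Mul(5, Pow(-3, -1)))) = Add(-4, Add(1, Mul(5, Rational(-1, 3)))) = Add(-4, Add(1, Rational(-5, 3))) = Add(-4, Rational(-2, 3)) = Rational(-14, 3))
Mul(-614, Function('q')(1)) = Mul(-614, Rational(-14, 3)) = Rational(8596, 3)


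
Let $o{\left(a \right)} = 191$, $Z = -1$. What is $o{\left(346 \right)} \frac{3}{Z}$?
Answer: $-573$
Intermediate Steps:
$o{\left(346 \right)} \frac{3}{Z} = 191 \frac{3}{-1} = 191 \cdot 3 \left(-1\right) = 191 \left(-3\right) = -573$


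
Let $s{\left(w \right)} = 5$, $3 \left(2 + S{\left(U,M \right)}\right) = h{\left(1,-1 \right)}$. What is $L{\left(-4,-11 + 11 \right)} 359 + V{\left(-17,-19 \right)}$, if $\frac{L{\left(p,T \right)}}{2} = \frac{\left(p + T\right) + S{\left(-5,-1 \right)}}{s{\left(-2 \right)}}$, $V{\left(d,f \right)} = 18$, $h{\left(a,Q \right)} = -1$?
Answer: $- \frac{13372}{15} \approx -891.47$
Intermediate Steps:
$S{\left(U,M \right)} = - \frac{7}{3}$ ($S{\left(U,M \right)} = -2 + \frac{1}{3} \left(-1\right) = -2 - \frac{1}{3} = - \frac{7}{3}$)
$L{\left(p,T \right)} = - \frac{14}{15} + \frac{2 T}{5} + \frac{2 p}{5}$ ($L{\left(p,T \right)} = 2 \frac{\left(p + T\right) - \frac{7}{3}}{5} = 2 \left(\left(T + p\right) - \frac{7}{3}\right) \frac{1}{5} = 2 \left(- \frac{7}{3} + T + p\right) \frac{1}{5} = 2 \left(- \frac{7}{15} + \frac{T}{5} + \frac{p}{5}\right) = - \frac{14}{15} + \frac{2 T}{5} + \frac{2 p}{5}$)
$L{\left(-4,-11 + 11 \right)} 359 + V{\left(-17,-19 \right)} = \left(- \frac{14}{15} + \frac{2 \left(-11 + 11\right)}{5} + \frac{2}{5} \left(-4\right)\right) 359 + 18 = \left(- \frac{14}{15} + \frac{2}{5} \cdot 0 - \frac{8}{5}\right) 359 + 18 = \left(- \frac{14}{15} + 0 - \frac{8}{5}\right) 359 + 18 = \left(- \frac{38}{15}\right) 359 + 18 = - \frac{13642}{15} + 18 = - \frac{13372}{15}$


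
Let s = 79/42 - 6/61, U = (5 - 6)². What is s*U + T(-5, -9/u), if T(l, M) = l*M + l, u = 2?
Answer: 24701/1281 ≈ 19.283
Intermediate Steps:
T(l, M) = l + M*l (T(l, M) = M*l + l = l + M*l)
U = 1 (U = (-1)² = 1)
s = 4567/2562 (s = 79*(1/42) - 6*1/61 = 79/42 - 6/61 = 4567/2562 ≈ 1.7826)
s*U + T(-5, -9/u) = (4567/2562)*1 - 5*(1 - 9/2) = 4567/2562 - 5*(1 - 9*½) = 4567/2562 - 5*(1 - 9/2) = 4567/2562 - 5*(-7/2) = 4567/2562 + 35/2 = 24701/1281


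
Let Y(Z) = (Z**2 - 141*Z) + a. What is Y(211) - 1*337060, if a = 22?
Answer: -322268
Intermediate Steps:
Y(Z) = 22 + Z**2 - 141*Z (Y(Z) = (Z**2 - 141*Z) + 22 = 22 + Z**2 - 141*Z)
Y(211) - 1*337060 = (22 + 211**2 - 141*211) - 1*337060 = (22 + 44521 - 29751) - 337060 = 14792 - 337060 = -322268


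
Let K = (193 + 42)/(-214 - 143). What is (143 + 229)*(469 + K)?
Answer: 20732552/119 ≈ 1.7422e+5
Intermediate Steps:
K = -235/357 (K = 235/(-357) = 235*(-1/357) = -235/357 ≈ -0.65826)
(143 + 229)*(469 + K) = (143 + 229)*(469 - 235/357) = 372*(167198/357) = 20732552/119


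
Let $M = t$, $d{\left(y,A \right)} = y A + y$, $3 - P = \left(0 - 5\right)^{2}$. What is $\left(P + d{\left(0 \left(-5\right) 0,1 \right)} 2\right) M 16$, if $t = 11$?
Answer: $-3872$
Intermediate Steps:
$P = -22$ ($P = 3 - \left(0 - 5\right)^{2} = 3 - \left(-5\right)^{2} = 3 - 25 = -22$)
$d{\left(y,A \right)} = y + A y$ ($d{\left(y,A \right)} = A y + y = y + A y$)
$M = 11$
$\left(P + d{\left(0 \left(-5\right) 0,1 \right)} 2\right) M 16 = \left(-22 + 0 \left(-5\right) 0 \left(1 + 1\right) 2\right) 11 \cdot 16 = \left(-22 + 0 \cdot 0 \cdot 2 \cdot 2\right) 11 \cdot 16 = \left(-22 + 0 \cdot 2 \cdot 2\right) 11 \cdot 16 = \left(-22 + 0 \cdot 2\right) 11 \cdot 16 = \left(-22 + 0\right) 11 \cdot 16 = \left(-22\right) 11 \cdot 16 = \left(-242\right) 16 = -3872$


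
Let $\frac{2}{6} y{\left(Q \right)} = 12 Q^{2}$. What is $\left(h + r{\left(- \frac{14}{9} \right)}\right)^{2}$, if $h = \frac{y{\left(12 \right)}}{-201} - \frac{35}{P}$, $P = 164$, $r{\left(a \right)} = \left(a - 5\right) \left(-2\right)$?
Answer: $\frac{1625749952401}{9779627664} \approx 166.24$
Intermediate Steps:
$y{\left(Q \right)} = 36 Q^{2}$ ($y{\left(Q \right)} = 3 \cdot 12 Q^{2} = 36 Q^{2}$)
$r{\left(a \right)} = 10 - 2 a$ ($r{\left(a \right)} = \left(-5 + a\right) \left(-2\right) = 10 - 2 a$)
$h = - \frac{285737}{10988}$ ($h = \frac{36 \cdot 12^{2}}{-201} - \frac{35}{164} = 36 \cdot 144 \left(- \frac{1}{201}\right) - \frac{35}{164} = 5184 \left(- \frac{1}{201}\right) - \frac{35}{164} = - \frac{1728}{67} - \frac{35}{164} = - \frac{285737}{10988} \approx -26.004$)
$\left(h + r{\left(- \frac{14}{9} \right)}\right)^{2} = \left(- \frac{285737}{10988} + \left(10 - 2 \left(- \frac{14}{9}\right)\right)\right)^{2} = \left(- \frac{285737}{10988} + \left(10 - 2 \left(\left(-14\right) \frac{1}{9}\right)\right)\right)^{2} = \left(- \frac{285737}{10988} + \left(10 - - \frac{28}{9}\right)\right)^{2} = \left(- \frac{285737}{10988} + \left(10 + \frac{28}{9}\right)\right)^{2} = \left(- \frac{285737}{10988} + \frac{118}{9}\right)^{2} = \left(- \frac{1275049}{98892}\right)^{2} = \frac{1625749952401}{9779627664}$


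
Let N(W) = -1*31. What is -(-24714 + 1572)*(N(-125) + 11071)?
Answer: 255487680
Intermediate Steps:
N(W) = -31
-(-24714 + 1572)*(N(-125) + 11071) = -(-24714 + 1572)*(-31 + 11071) = -(-23142)*11040 = -1*(-255487680) = 255487680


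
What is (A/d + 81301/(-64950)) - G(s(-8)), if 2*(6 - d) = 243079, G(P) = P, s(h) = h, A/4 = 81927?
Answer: 63966753833/15787201650 ≈ 4.0518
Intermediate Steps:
A = 327708 (A = 4*81927 = 327708)
d = -243067/2 (d = 6 - 1/2*243079 = 6 - 243079/2 = -243067/2 ≈ -1.2153e+5)
(A/d + 81301/(-64950)) - G(s(-8)) = (327708/(-243067/2) + 81301/(-64950)) - 1*(-8) = (327708*(-2/243067) + 81301*(-1/64950)) + 8 = (-655416/243067 - 81301/64950) + 8 = -62330859367/15787201650 + 8 = 63966753833/15787201650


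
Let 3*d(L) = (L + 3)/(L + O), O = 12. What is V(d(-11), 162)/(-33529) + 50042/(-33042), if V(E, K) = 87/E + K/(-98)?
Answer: -328638218051/217141582728 ≈ -1.5135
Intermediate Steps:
d(L) = (3 + L)/(3*(12 + L)) (d(L) = ((L + 3)/(L + 12))/3 = ((3 + L)/(12 + L))/3 = (3 + L)/(3*(12 + L)))
V(E, K) = 87/E - K/98 (V(E, K) = 87/E + K*(-1/98) = 87/E - K/98)
V(d(-11), 162)/(-33529) + 50042/(-33042) = (87/(((3 - 11)/(3*(12 - 11)))) - 1/98*162)/(-33529) + 50042/(-33042) = (87/(((⅓)*(-8)/1)) - 81/49)*(-1/33529) + 50042*(-1/33042) = (87/(((⅓)*1*(-8))) - 81/49)*(-1/33529) - 25021/16521 = (87/(-8/3) - 81/49)*(-1/33529) - 25021/16521 = (87*(-3/8) - 81/49)*(-1/33529) - 25021/16521 = (-261/8 - 81/49)*(-1/33529) - 25021/16521 = -13437/392*(-1/33529) - 25021/16521 = 13437/13143368 - 25021/16521 = -328638218051/217141582728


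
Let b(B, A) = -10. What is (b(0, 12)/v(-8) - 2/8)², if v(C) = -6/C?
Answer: 26569/144 ≈ 184.51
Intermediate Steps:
(b(0, 12)/v(-8) - 2/8)² = (-10/((-6/(-8))) - 2/8)² = (-10/((-6*(-⅛))) - 2*⅛)² = (-10/¾ - ¼)² = (-10*4/3 - ¼)² = (-40/3 - ¼)² = (-163/12)² = 26569/144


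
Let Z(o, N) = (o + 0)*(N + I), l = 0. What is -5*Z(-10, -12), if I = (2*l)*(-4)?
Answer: -600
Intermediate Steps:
I = 0 (I = (2*0)*(-4) = 0*(-4) = 0)
Z(o, N) = N*o (Z(o, N) = (o + 0)*(N + 0) = o*N = N*o)
-5*Z(-10, -12) = -(-60)*(-10) = -5*120 = -600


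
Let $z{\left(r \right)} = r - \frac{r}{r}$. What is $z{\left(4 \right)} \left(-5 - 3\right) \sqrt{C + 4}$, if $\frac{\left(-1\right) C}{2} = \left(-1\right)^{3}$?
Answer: $- 24 \sqrt{6} \approx -58.788$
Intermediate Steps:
$C = 2$ ($C = - 2 \left(-1\right)^{3} = \left(-2\right) \left(-1\right) = 2$)
$z{\left(r \right)} = -1 + r$ ($z{\left(r \right)} = r - 1 = -1 + r$)
$z{\left(4 \right)} \left(-5 - 3\right) \sqrt{C + 4} = \left(-1 + 4\right) \left(-5 - 3\right) \sqrt{2 + 4} = 3 \left(-8\right) \sqrt{6} = - 24 \sqrt{6}$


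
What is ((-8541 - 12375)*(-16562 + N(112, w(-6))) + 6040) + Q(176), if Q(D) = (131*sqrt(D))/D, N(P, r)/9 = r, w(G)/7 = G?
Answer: 354323080 + 131*sqrt(11)/44 ≈ 3.5432e+8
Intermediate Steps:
w(G) = 7*G
N(P, r) = 9*r
Q(D) = 131/sqrt(D)
((-8541 - 12375)*(-16562 + N(112, w(-6))) + 6040) + Q(176) = ((-8541 - 12375)*(-16562 + 9*(7*(-6))) + 6040) + 131/sqrt(176) = (-20916*(-16562 + 9*(-42)) + 6040) + 131*(sqrt(11)/44) = (-20916*(-16562 - 378) + 6040) + 131*sqrt(11)/44 = (-20916*(-16940) + 6040) + 131*sqrt(11)/44 = (354317040 + 6040) + 131*sqrt(11)/44 = 354323080 + 131*sqrt(11)/44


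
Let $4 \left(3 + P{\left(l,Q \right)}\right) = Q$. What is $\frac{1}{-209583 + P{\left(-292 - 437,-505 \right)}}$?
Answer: $- \frac{4}{838849} \approx -4.7684 \cdot 10^{-6}$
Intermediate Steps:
$P{\left(l,Q \right)} = -3 + \frac{Q}{4}$
$\frac{1}{-209583 + P{\left(-292 - 437,-505 \right)}} = \frac{1}{-209583 + \left(-3 + \frac{1}{4} \left(-505\right)\right)} = \frac{1}{-209583 - \frac{517}{4}} = \frac{1}{- \frac{838849}{4}} = - \frac{4}{838849}$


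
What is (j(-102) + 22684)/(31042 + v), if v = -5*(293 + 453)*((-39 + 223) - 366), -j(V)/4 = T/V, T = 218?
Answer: 578660/18102501 ≈ 0.031966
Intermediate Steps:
j(V) = -872/V
v = 678860 (v = -3730*(184 - 366) = -3730*(-182) = -5*(-135772) = 678860)
(j(-102) + 22684)/(31042 + v) = (-872/(-102) + 22684)/(31042 + 678860) = (-872*(-1/102) + 22684)/709902 = (436/51 + 22684)*(1/709902) = (1157320/51)*(1/709902) = 578660/18102501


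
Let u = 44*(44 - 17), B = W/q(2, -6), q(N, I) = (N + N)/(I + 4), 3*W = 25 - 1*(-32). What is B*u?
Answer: -11286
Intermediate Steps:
W = 19 (W = (25 - 1*(-32))/3 = (25 + 32)/3 = (1/3)*57 = 19)
q(N, I) = 2*N/(4 + I) (q(N, I) = (2*N)/(4 + I) = 2*N/(4 + I))
B = -19/2 (B = 19/((2*2/(4 - 6))) = 19/((2*2/(-2))) = 19/((2*2*(-1/2))) = 19/(-2) = 19*(-1/2) = -19/2 ≈ -9.5000)
u = 1188 (u = 44*27 = 1188)
B*u = -19/2*1188 = -11286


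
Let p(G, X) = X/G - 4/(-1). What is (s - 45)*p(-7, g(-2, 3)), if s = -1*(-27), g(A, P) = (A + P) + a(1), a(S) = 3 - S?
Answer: -450/7 ≈ -64.286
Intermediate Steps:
g(A, P) = 2 + A + P (g(A, P) = (A + P) + (3 - 1*1) = (A + P) + (3 - 1) = (A + P) + 2 = 2 + A + P)
p(G, X) = 4 + X/G (p(G, X) = X/G - 4*(-1) = X/G + 4 = 4 + X/G)
s = 27
(s - 45)*p(-7, g(-2, 3)) = (27 - 45)*(4 + (2 - 2 + 3)/(-7)) = -18*(4 + 3*(-⅐)) = -18*(4 - 3/7) = -18*25/7 = -450/7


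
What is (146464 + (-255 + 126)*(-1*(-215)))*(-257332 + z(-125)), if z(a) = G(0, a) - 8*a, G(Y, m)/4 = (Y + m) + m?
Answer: -30552771028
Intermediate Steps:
G(Y, m) = 4*Y + 8*m (G(Y, m) = 4*((Y + m) + m) = 4*(Y + 2*m) = 4*Y + 8*m)
z(a) = 0 (z(a) = (4*0 + 8*a) - 8*a = (0 + 8*a) - 8*a = 8*a - 8*a = 0)
(146464 + (-255 + 126)*(-1*(-215)))*(-257332 + z(-125)) = (146464 + (-255 + 126)*(-1*(-215)))*(-257332 + 0) = (146464 - 129*215)*(-257332) = (146464 - 27735)*(-257332) = 118729*(-257332) = -30552771028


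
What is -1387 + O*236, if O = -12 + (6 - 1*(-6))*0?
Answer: -4219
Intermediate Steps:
O = -12 (O = -12 + (6 + 6)*0 = -12 + 12*0 = -12 + 0 = -12)
-1387 + O*236 = -1387 - 12*236 = -1387 - 2832 = -4219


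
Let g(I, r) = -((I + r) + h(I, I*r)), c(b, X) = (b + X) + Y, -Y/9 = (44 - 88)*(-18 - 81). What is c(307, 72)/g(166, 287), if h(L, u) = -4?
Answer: 38825/449 ≈ 86.470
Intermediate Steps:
Y = -39204 (Y = -9*(44 - 88)*(-18 - 81) = -(-396)*(-99) = -9*4356 = -39204)
c(b, X) = -39204 + X + b (c(b, X) = (b + X) - 39204 = (X + b) - 39204 = -39204 + X + b)
g(I, r) = 4 - I - r (g(I, r) = -((I + r) - 4) = -(-4 + I + r) = 4 - I - r)
c(307, 72)/g(166, 287) = (-39204 + 72 + 307)/(4 - 1*166 - 1*287) = -38825/(4 - 166 - 287) = -38825/(-449) = -38825*(-1/449) = 38825/449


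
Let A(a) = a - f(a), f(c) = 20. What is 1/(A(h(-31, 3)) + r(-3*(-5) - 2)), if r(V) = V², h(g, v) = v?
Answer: 1/152 ≈ 0.0065789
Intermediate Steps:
A(a) = -20 + a (A(a) = a - 1*20 = a - 20 = -20 + a)
1/(A(h(-31, 3)) + r(-3*(-5) - 2)) = 1/((-20 + 3) + (-3*(-5) - 2)²) = 1/(-17 + (15 - 2)²) = 1/(-17 + 13²) = 1/(-17 + 169) = 1/152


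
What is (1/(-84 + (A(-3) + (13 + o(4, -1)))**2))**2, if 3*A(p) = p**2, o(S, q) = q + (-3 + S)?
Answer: 1/29584 ≈ 3.3802e-5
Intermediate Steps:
o(S, q) = -3 + S + q
A(p) = p**2/3
(1/(-84 + (A(-3) + (13 + o(4, -1)))**2))**2 = (1/(-84 + ((1/3)*(-3)**2 + (13 + (-3 + 4 - 1)))**2))**2 = (1/(-84 + ((1/3)*9 + (13 + 0))**2))**2 = (1/(-84 + (3 + 13)**2))**2 = (1/(-84 + 16**2))**2 = (1/(-84 + 256))**2 = (1/172)**2 = 1/29584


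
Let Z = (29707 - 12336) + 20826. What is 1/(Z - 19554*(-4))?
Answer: 1/116413 ≈ 8.5901e-6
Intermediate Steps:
Z = 38197 (Z = 17371 + 20826 = 38197)
1/(Z - 19554*(-4)) = 1/(38197 - 19554*(-4)) = 1/(38197 + 78216) = 1/116413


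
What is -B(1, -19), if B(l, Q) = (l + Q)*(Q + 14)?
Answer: -90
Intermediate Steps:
B(l, Q) = (14 + Q)*(Q + l) (B(l, Q) = (Q + l)*(14 + Q) = (14 + Q)*(Q + l))
-B(1, -19) = -((-19)² + 14*(-19) + 14*1 - 19*1) = -(361 - 266 + 14 - 19) = -1*90 = -90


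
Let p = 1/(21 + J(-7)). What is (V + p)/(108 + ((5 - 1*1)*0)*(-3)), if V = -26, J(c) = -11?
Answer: -259/1080 ≈ -0.23981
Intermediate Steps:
p = ⅒ (p = 1/(21 - 11) = 1/10 = ⅒ ≈ 0.10000)
(V + p)/(108 + ((5 - 1*1)*0)*(-3)) = (-26 + ⅒)/(108 + ((5 - 1*1)*0)*(-3)) = -259/(10*(108 + ((5 - 1)*0)*(-3))) = -259/(10*(108 + (4*0)*(-3))) = -259/(10*(108 + 0*(-3))) = -259/(10*(108 + 0)) = -259/10/108 = -259/10*1/108 = -259/1080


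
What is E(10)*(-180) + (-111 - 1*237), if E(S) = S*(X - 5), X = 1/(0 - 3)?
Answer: 9252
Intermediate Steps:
X = -⅓ (X = 1/(-3) = -⅓ ≈ -0.33333)
E(S) = -16*S/3 (E(S) = S*(-⅓ - 5) = S*(-16/3) = -16*S/3)
E(10)*(-180) + (-111 - 1*237) = -16/3*10*(-180) + (-111 - 1*237) = -160/3*(-180) + (-111 - 237) = 9600 - 348 = 9252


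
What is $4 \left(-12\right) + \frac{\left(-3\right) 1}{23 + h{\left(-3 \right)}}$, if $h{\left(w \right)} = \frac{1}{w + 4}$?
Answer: $- \frac{385}{8} \approx -48.125$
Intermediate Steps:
$h{\left(w \right)} = \frac{1}{4 + w}$
$4 \left(-12\right) + \frac{\left(-3\right) 1}{23 + h{\left(-3 \right)}} = 4 \left(-12\right) + \frac{\left(-3\right) 1}{23 + \frac{1}{4 - 3}} = -48 - \frac{3}{23 + 1^{-1}} = -48 - \frac{3}{23 + 1} = -48 - \frac{3}{24} = -48 - \frac{1}{8} = - \frac{385}{8}$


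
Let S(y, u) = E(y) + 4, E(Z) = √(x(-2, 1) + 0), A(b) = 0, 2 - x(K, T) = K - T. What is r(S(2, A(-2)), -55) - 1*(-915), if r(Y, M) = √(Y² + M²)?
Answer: 915 + √(3046 + 8*√5) ≈ 970.35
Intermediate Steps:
x(K, T) = 2 + T - K (x(K, T) = 2 - (K - T) = 2 + (T - K) = 2 + T - K)
E(Z) = √5 (E(Z) = √((2 + 1 - 1*(-2)) + 0) = √((2 + 1 + 2) + 0) = √(5 + 0) = √5)
S(y, u) = 4 + √5 (S(y, u) = √5 + 4 = 4 + √5)
r(Y, M) = √(M² + Y²)
r(S(2, A(-2)), -55) - 1*(-915) = √((-55)² + (4 + √5)²) - 1*(-915) = √(3025 + (4 + √5)²) + 915 = 915 + √(3025 + (4 + √5)²)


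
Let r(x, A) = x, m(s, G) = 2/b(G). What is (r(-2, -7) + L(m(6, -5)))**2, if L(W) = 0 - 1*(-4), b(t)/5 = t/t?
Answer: 4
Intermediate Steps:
b(t) = 5 (b(t) = 5*(t/t) = 5*1 = 5)
m(s, G) = 2/5
L(W) = 4 (L(W) = 0 + 4 = 4)
(r(-2, -7) + L(m(6, -5)))**2 = (-2 + 4)**2 = 2**2 = 4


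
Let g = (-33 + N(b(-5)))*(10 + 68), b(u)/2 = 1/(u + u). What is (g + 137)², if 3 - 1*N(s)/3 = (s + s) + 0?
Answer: 67354849/25 ≈ 2.6942e+6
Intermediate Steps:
b(u) = 1/u (b(u) = 2/(u + u) = 2/((2*u)) = 2*(1/(2*u)) = 1/u)
N(s) = 9 - 6*s (N(s) = 9 - 3*((s + s) + 0) = 9 - 3*(2*s + 0) = 9 - 6*s)
g = -8892/5 (g = (-33 + (9 - 6/(-5)))*(10 + 68) = (-33 + (9 - 6*(-⅕)))*78 = (-33 + (9 + 6/5))*78 = (-33 + 51/5)*78 = -114/5*78 = -8892/5 ≈ -1778.4)
(g + 137)² = (-8892/5 + 137)² = (-8207/5)² = 67354849/25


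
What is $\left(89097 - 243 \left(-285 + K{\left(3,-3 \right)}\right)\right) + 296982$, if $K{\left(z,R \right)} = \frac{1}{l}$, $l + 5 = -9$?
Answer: $\frac{6374919}{14} \approx 4.5535 \cdot 10^{5}$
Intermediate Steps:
$l = -14$ ($l = -5 - 9 = -14$)
$K{\left(z,R \right)} = - \frac{1}{14}$ ($K{\left(z,R \right)} = \frac{1}{-14} = - \frac{1}{14}$)
$\left(89097 - 243 \left(-285 + K{\left(3,-3 \right)}\right)\right) + 296982 = \left(89097 - 243 \left(-285 - \frac{1}{14}\right)\right) + 296982 = \left(89097 - - \frac{969813}{14}\right) + 296982 = \left(89097 + \frac{969813}{14}\right) + 296982 = \frac{2217171}{14} + 296982 = \frac{6374919}{14}$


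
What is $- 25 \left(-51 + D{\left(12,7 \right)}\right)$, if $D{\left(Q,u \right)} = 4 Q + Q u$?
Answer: $-2025$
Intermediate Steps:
$- 25 \left(-51 + D{\left(12,7 \right)}\right) = - 25 \left(-51 + 12 \left(4 + 7\right)\right) = - 25 \left(-51 + 12 \cdot 11\right) = - 25 \left(-51 + 132\right) = \left(-25\right) 81 = -2025$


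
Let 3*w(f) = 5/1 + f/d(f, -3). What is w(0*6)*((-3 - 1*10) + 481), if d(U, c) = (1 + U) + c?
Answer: 780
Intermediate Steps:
d(U, c) = 1 + U + c
w(f) = 5/3 + f/(3*(-2 + f)) (w(f) = (5/1 + f/(1 + f - 3))/3 = (5*1 + f/(-2 + f))/3 = (5 + f/(-2 + f))/3 = 5/3 + f/(3*(-2 + f)))
w(0*6)*((-3 - 1*10) + 481) = (2*(-5 + 3*(0*6))/(3*(-2 + 0*6)))*((-3 - 1*10) + 481) = (2*(-5 + 3*0)/(3*(-2 + 0)))*((-3 - 10) + 481) = ((2/3)*(-5 + 0)/(-2))*(-13 + 481) = ((2/3)*(-1/2)*(-5))*468 = (5/3)*468 = 780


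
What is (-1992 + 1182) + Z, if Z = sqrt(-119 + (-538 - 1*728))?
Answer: -810 + I*sqrt(1385) ≈ -810.0 + 37.216*I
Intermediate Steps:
Z = I*sqrt(1385) (Z = sqrt(-119 + (-538 - 728)) = sqrt(-119 - 1266) = sqrt(-1385) = I*sqrt(1385) ≈ 37.216*I)
(-1992 + 1182) + Z = (-1992 + 1182) + I*sqrt(1385) = -810 + I*sqrt(1385)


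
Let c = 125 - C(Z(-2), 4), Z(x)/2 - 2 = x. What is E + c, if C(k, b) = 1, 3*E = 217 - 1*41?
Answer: 548/3 ≈ 182.67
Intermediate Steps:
Z(x) = 4 + 2*x
E = 176/3 (E = (217 - 1*41)/3 = (217 - 41)/3 = (1/3)*176 = 176/3 ≈ 58.667)
c = 124 (c = 125 - 1*1 = 125 - 1 = 124)
E + c = 176/3 + 124 = 548/3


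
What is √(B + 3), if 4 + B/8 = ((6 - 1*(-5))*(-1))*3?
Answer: I*√293 ≈ 17.117*I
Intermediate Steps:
B = -296 (B = -32 + 8*(((6 - 1*(-5))*(-1))*3) = -32 + 8*(((6 + 5)*(-1))*3) = -32 + 8*((11*(-1))*3) = -32 + 8*(-11*3) = -32 + 8*(-33) = -32 - 264 = -296)
√(B + 3) = √(-296 + 3) = √(-293) = I*√293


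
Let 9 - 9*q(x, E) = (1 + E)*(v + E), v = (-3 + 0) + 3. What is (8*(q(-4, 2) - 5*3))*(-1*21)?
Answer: 2464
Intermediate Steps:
v = 0 (v = -3 + 3 = 0)
q(x, E) = 1 - E*(1 + E)/9 (q(x, E) = 1 - (1 + E)*(0 + E)/9 = 1 - (1 + E)*E/9 = 1 - E*(1 + E)/9)
(8*(q(-4, 2) - 5*3))*(-1*21) = (8*((1 - ⅑*2 - ⅑*2²) - 5*3))*(-1*21) = (8*((1 - 2/9 - ⅑*4) - 15))*(-21) = (8*((1 - 2/9 - 4/9) - 15))*(-21) = (8*(⅓ - 15))*(-21) = (8*(-44/3))*(-21) = -352/3*(-21) = 2464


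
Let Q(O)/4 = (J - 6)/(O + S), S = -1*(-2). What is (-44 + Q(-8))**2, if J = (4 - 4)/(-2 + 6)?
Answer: 1600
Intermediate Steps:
S = 2
J = 0 (J = 0/4 = 0*(1/4) = 0)
Q(O) = -24/(2 + O) (Q(O) = 4*((0 - 6)/(O + 2)) = 4*(-6/(2 + O)) = -24/(2 + O))
(-44 + Q(-8))**2 = (-44 - 24/(2 - 8))**2 = (-44 - 24/(-6))**2 = (-44 - 24*(-1/6))**2 = (-44 + 4)**2 = (-40)**2 = 1600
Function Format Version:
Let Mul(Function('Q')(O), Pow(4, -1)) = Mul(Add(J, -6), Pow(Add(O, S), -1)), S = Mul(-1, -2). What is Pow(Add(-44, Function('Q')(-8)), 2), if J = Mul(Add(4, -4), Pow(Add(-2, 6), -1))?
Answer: 1600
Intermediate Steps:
S = 2
J = 0 (J = Mul(0, Pow(4, -1)) = Mul(0, Rational(1, 4)) = 0)
Function('Q')(O) = Mul(-24, Pow(Add(2, O), -1)) (Function('Q')(O) = Mul(4, Mul(Add(0, -6), Pow(Add(O, 2), -1))) = Mul(4, Mul(-6, Pow(Add(2, O), -1))) = Mul(-24, Pow(Add(2, O), -1)))
Pow(Add(-44, Function('Q')(-8)), 2) = Pow(Add(-44, Mul(-24, Pow(Add(2, -8), -1))), 2) = Pow(Add(-44, Mul(-24, Pow(-6, -1))), 2) = Pow(Add(-44, Mul(-24, Rational(-1, 6))), 2) = Pow(Add(-44, 4), 2) = Pow(-40, 2) = 1600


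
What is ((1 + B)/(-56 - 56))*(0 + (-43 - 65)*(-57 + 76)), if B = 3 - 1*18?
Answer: -513/2 ≈ -256.50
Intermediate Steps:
B = -15 (B = 3 - 18 = -15)
((1 + B)/(-56 - 56))*(0 + (-43 - 65)*(-57 + 76)) = ((1 - 15)/(-56 - 56))*(0 + (-43 - 65)*(-57 + 76)) = (-14/(-112))*(0 - 108*19) = (-14*(-1/112))*(0 - 2052) = (⅛)*(-2052) = -513/2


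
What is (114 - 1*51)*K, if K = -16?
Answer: -1008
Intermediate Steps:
(114 - 1*51)*K = (114 - 1*51)*(-16) = (114 - 51)*(-16) = 63*(-16) = -1008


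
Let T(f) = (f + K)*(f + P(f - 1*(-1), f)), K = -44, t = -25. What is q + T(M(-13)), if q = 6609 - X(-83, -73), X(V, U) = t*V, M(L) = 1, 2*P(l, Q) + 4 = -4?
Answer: 4663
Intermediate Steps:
P(l, Q) = -4 (P(l, Q) = -2 + (1/2)*(-4) = -2 - 2 = -4)
X(V, U) = -25*V
T(f) = (-44 + f)*(-4 + f) (T(f) = (f - 44)*(f - 4) = (-44 + f)*(-4 + f))
q = 4534 (q = 6609 - (-25)*(-83) = 6609 - 1*2075 = 6609 - 2075 = 4534)
q + T(M(-13)) = 4534 + (176 + 1**2 - 48*1) = 4534 + (176 + 1 - 48) = 4534 + 129 = 4663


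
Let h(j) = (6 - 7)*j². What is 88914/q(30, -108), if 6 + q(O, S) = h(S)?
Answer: -14819/1945 ≈ -7.6190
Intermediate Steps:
h(j) = -j²
q(O, S) = -6 - S²
88914/q(30, -108) = 88914/(-6 - 1*(-108)²) = 88914/(-6 - 1*11664) = 88914/(-6 - 11664) = 88914/(-11670) = 88914*(-1/11670) = -14819/1945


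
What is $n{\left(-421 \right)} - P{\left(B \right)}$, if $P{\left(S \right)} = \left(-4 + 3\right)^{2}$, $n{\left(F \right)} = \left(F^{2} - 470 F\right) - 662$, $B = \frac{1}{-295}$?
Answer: $374448$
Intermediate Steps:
$B = - \frac{1}{295} \approx -0.0033898$
$n{\left(F \right)} = -662 + F^{2} - 470 F$
$P{\left(S \right)} = 1$ ($P{\left(S \right)} = \left(-1\right)^{2} = 1$)
$n{\left(-421 \right)} - P{\left(B \right)} = \left(-662 + \left(-421\right)^{2} - -197870\right) - 1 = \left(-662 + 177241 + 197870\right) - 1 = 374449 - 1 = 374448$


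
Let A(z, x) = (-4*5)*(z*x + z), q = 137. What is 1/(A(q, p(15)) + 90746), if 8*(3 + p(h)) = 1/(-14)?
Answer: 28/2695013 ≈ 1.0390e-5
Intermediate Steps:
p(h) = -337/112 (p(h) = -3 + (⅛)/(-14) = -3 + (⅛)*(-1/14) = -3 - 1/112 = -337/112)
A(z, x) = -20*z - 20*x*z (A(z, x) = -20*(x*z + z) = -20*(z + x*z) = -20*z - 20*x*z)
1/(A(q, p(15)) + 90746) = 1/(-20*137*(1 - 337/112) + 90746) = 1/(-20*137*(-225/112) + 90746) = 1/(154125/28 + 90746) = 1/(2695013/28) = 28/2695013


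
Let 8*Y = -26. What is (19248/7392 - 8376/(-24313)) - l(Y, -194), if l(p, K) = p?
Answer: 46416147/7488404 ≈ 6.1984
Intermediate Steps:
Y = -13/4 (Y = (1/8)*(-26) = -13/4 ≈ -3.2500)
(19248/7392 - 8376/(-24313)) - l(Y, -194) = (19248/7392 - 8376/(-24313)) - 1*(-13/4) = (19248*(1/7392) - 8376*(-1/24313)) + 13/4 = (401/154 + 8376/24313) + 13/4 = 11039417/3744202 + 13/4 = 46416147/7488404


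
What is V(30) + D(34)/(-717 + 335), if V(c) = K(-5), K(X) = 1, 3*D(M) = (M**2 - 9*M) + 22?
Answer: 137/573 ≈ 0.23909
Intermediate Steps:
D(M) = 22/3 - 3*M + M**2/3 (D(M) = ((M**2 - 9*M) + 22)/3 = (22 + M**2 - 9*M)/3 = 22/3 - 3*M + M**2/3)
V(c) = 1
V(30) + D(34)/(-717 + 335) = 1 + (22/3 - 3*34 + (1/3)*34**2)/(-717 + 335) = 1 + (22/3 - 102 + (1/3)*1156)/(-382) = 1 - (22/3 - 102 + 1156/3)/382 = 1 - 1/382*872/3 = 1 - 436/573 = 137/573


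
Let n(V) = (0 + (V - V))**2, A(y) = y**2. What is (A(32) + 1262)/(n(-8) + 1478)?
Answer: 1143/739 ≈ 1.5467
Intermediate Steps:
n(V) = 0 (n(V) = (0 + 0)**2 = 0**2 = 0)
(A(32) + 1262)/(n(-8) + 1478) = (32**2 + 1262)/(0 + 1478) = (1024 + 1262)/1478 = 2286*(1/1478) = 1143/739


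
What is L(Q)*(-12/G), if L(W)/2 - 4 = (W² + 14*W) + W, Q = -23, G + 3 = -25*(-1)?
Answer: -2256/11 ≈ -205.09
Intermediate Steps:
G = 22 (G = -3 - 25*(-1) = -3 + 25 = 22)
L(W) = 8 + 2*W² + 30*W (L(W) = 8 + 2*((W² + 14*W) + W) = 8 + 2*(W² + 15*W) = 8 + (2*W² + 30*W) = 8 + 2*W² + 30*W)
L(Q)*(-12/G) = (8 + 2*(-23)² + 30*(-23))*(-12/22) = (8 + 2*529 - 690)*(-12*1/22) = (8 + 1058 - 690)*(-6/11) = 376*(-6/11) = -2256/11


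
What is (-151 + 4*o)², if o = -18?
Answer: 49729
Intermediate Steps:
(-151 + 4*o)² = (-151 + 4*(-18))² = (-151 - 72)² = (-223)² = 49729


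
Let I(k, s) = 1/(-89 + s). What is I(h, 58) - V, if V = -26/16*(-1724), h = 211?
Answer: -173695/62 ≈ -2801.5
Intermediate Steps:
V = 5603/2 (V = -26*1/16*(-1724) = -13/8*(-1724) = 5603/2 ≈ 2801.5)
I(h, 58) - V = 1/(-89 + 58) - 1*5603/2 = 1/(-31) - 5603/2 = -1/31 - 5603/2 = -173695/62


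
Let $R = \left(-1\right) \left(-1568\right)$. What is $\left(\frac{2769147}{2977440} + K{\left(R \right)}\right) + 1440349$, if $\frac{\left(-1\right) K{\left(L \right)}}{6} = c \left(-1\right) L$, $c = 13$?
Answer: $\frac{1550902772489}{992480} \approx 1.5627 \cdot 10^{6}$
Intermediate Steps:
$R = 1568$
$K{\left(L \right)} = 78 L$ ($K{\left(L \right)} = - 6 \cdot 13 \left(-1\right) L = - 6 \left(- 13 L\right) = 78 L$)
$\left(\frac{2769147}{2977440} + K{\left(R \right)}\right) + 1440349 = \left(\frac{2769147}{2977440} + 78 \cdot 1568\right) + 1440349 = \left(2769147 \cdot \frac{1}{2977440} + 122304\right) + 1440349 = \left(\frac{923049}{992480} + 122304\right) + 1440349 = \frac{121385196969}{992480} + 1440349 = \frac{1550902772489}{992480}$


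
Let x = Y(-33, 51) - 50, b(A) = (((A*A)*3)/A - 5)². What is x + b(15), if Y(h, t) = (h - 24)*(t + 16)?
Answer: -2269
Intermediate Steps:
Y(h, t) = (-24 + h)*(16 + t)
b(A) = (-5 + 3*A)² (b(A) = ((A²*3)/A - 5)² = ((3*A²)/A - 5)² = (3*A - 5)² = (-5 + 3*A)²)
x = -3869 (x = (-384 - 24*51 + 16*(-33) - 33*51) - 50 = (-384 - 1224 - 528 - 1683) - 50 = -3819 - 50 = -3869)
x + b(15) = -3869 + (-5 + 3*15)² = -3869 + (-5 + 45)² = -3869 + 40² = -3869 + 1600 = -2269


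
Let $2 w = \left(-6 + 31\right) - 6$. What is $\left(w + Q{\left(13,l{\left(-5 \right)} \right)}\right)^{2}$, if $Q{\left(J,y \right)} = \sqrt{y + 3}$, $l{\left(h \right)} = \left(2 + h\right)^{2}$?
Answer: $\frac{409}{4} + 38 \sqrt{3} \approx 168.07$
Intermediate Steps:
$Q{\left(J,y \right)} = \sqrt{3 + y}$
$w = \frac{19}{2}$ ($w = \frac{\left(-6 + 31\right) - 6}{2} = \frac{25 - 6}{2} = \frac{1}{2} \cdot 19 = \frac{19}{2} \approx 9.5$)
$\left(w + Q{\left(13,l{\left(-5 \right)} \right)}\right)^{2} = \left(\frac{19}{2} + \sqrt{3 + \left(2 - 5\right)^{2}}\right)^{2} = \left(\frac{19}{2} + \sqrt{3 + \left(-3\right)^{2}}\right)^{2} = \left(\frac{19}{2} + \sqrt{3 + 9}\right)^{2} = \left(\frac{19}{2} + \sqrt{12}\right)^{2} = \left(\frac{19}{2} + 2 \sqrt{3}\right)^{2}$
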